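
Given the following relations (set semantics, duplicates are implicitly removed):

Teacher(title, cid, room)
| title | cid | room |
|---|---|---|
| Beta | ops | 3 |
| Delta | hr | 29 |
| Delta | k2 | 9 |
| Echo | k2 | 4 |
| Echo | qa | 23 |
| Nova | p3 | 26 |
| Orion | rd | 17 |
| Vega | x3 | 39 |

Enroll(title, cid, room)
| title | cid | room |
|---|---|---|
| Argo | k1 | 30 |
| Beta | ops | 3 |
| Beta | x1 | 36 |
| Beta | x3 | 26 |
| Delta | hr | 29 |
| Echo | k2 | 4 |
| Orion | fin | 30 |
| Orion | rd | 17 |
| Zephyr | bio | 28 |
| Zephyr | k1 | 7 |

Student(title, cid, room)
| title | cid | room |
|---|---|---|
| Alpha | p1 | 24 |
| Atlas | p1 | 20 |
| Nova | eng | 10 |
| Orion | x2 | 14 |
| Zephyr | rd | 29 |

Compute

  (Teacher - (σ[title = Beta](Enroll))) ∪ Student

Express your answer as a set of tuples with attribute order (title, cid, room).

Filtering on title = Beta leaves {(Beta, ops, 3), (Beta, x1, 36), (Beta, x3, 26)}.
Taking the difference: {(Delta, hr, 29), (Delta, k2, 9), (Echo, k2, 4), (Echo, qa, 23), (Nova, p3, 26), (Orion, rd, 17), (Vega, x3, 39)}
Taking the union: {(Alpha, p1, 24), (Atlas, p1, 20), (Delta, hr, 29), (Delta, k2, 9), (Echo, k2, 4), (Echo, qa, 23), (Nova, eng, 10), (Nova, p3, 26), (Orion, rd, 17), (Orion, x2, 14), (Vega, x3, 39), (Zephyr, rd, 29)}

{(Alpha, p1, 24), (Atlas, p1, 20), (Delta, hr, 29), (Delta, k2, 9), (Echo, k2, 4), (Echo, qa, 23), (Nova, eng, 10), (Nova, p3, 26), (Orion, rd, 17), (Orion, x2, 14), (Vega, x3, 39), (Zephyr, rd, 29)}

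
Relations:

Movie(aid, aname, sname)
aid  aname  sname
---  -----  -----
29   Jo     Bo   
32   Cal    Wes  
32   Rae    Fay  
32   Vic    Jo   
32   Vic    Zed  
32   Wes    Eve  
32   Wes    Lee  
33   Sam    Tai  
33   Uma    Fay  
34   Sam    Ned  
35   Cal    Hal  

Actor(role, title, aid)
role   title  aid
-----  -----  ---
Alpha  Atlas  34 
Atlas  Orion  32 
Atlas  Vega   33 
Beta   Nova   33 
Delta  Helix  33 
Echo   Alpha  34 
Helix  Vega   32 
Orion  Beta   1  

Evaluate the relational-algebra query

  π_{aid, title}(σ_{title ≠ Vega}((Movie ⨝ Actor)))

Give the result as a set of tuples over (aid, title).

{(32, Orion), (33, Helix), (33, Nova), (34, Alpha), (34, Atlas)}

Movie ⋈ Actor (natural join on aid): {(32, Cal, Wes, Atlas, Orion), (32, Cal, Wes, Helix, Vega), (32, Rae, Fay, Atlas, Orion), (32, Rae, Fay, Helix, Vega), (32, Vic, Jo, Atlas, Orion), (32, Vic, Jo, Helix, Vega), (32, Vic, Zed, Atlas, Orion), (32, Vic, Zed, Helix, Vega), (32, Wes, Eve, Atlas, Orion), (32, Wes, Eve, Helix, Vega), (32, Wes, Lee, Atlas, Orion), (32, Wes, Lee, Helix, Vega), (33, Sam, Tai, Atlas, Vega), (33, Sam, Tai, Beta, Nova), (33, Sam, Tai, Delta, Helix), (33, Uma, Fay, Atlas, Vega), (33, Uma, Fay, Beta, Nova), (33, Uma, Fay, Delta, Helix), (34, Sam, Ned, Alpha, Atlas), (34, Sam, Ned, Echo, Alpha)}
Apply σ_{title ≠ Vega}; surviving tuples: {(32, Cal, Wes, Atlas, Orion), (32, Rae, Fay, Atlas, Orion), (32, Vic, Jo, Atlas, Orion), (32, Vic, Zed, Atlas, Orion), (32, Wes, Eve, Atlas, Orion), (32, Wes, Lee, Atlas, Orion), (33, Sam, Tai, Beta, Nova), (33, Sam, Tai, Delta, Helix), (33, Uma, Fay, Beta, Nova), (33, Uma, Fay, Delta, Helix), (34, Sam, Ned, Alpha, Atlas), (34, Sam, Ned, Echo, Alpha)}
Projecting to aid, title (7 duplicate(s) eliminated): {(32, Orion), (33, Helix), (33, Nova), (34, Alpha), (34, Atlas)}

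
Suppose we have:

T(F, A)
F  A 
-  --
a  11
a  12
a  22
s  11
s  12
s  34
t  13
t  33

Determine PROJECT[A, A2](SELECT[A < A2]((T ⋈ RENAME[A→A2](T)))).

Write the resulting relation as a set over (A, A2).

{(11, 12), (11, 22), (11, 34), (12, 22), (12, 34), (13, 33)}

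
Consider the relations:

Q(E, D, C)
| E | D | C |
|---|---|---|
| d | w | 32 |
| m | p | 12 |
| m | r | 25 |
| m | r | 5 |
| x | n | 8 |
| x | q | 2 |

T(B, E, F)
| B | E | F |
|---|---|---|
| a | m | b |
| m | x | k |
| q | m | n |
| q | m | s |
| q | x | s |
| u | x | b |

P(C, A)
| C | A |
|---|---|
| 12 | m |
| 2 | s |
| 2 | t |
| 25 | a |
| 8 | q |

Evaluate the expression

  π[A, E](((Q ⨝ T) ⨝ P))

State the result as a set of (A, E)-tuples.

Q ⋈ T (natural join on E): {(m, p, 12, a, b), (m, p, 12, q, n), (m, p, 12, q, s), (m, r, 25, a, b), (m, r, 25, q, n), (m, r, 25, q, s), (m, r, 5, a, b), (m, r, 5, q, n), (m, r, 5, q, s), (x, n, 8, m, k), (x, n, 8, q, s), (x, n, 8, u, b), (x, q, 2, m, k), (x, q, 2, q, s), (x, q, 2, u, b)}
(Q ⨝ T) ⋈ P (natural join on C): {(m, p, 12, a, b, m), (m, p, 12, q, n, m), (m, p, 12, q, s, m), (m, r, 25, a, b, a), (m, r, 25, q, n, a), (m, r, 25, q, s, a), (x, n, 8, m, k, q), (x, n, 8, q, s, q), (x, n, 8, u, b, q), (x, q, 2, m, k, s), (x, q, 2, m, k, t), (x, q, 2, q, s, s), (x, q, 2, q, s, t), (x, q, 2, u, b, s), (x, q, 2, u, b, t)}
Keep only column(s) A, E (10 duplicate(s) eliminated): {(a, m), (m, m), (q, x), (s, x), (t, x)}

{(a, m), (m, m), (q, x), (s, x), (t, x)}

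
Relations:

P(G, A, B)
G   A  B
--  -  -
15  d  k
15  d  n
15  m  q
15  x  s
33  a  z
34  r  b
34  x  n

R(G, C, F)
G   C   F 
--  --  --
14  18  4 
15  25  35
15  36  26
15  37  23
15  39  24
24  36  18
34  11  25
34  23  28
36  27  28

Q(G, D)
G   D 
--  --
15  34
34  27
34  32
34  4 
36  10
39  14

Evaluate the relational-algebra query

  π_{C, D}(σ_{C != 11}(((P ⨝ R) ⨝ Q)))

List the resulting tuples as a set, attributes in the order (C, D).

P ⋈ R (natural join on G): {(15, d, k, 25, 35), (15, d, k, 36, 26), (15, d, k, 37, 23), (15, d, k, 39, 24), (15, d, n, 25, 35), (15, d, n, 36, 26), (15, d, n, 37, 23), (15, d, n, 39, 24), (15, m, q, 25, 35), (15, m, q, 36, 26), (15, m, q, 37, 23), (15, m, q, 39, 24), (15, x, s, 25, 35), (15, x, s, 36, 26), (15, x, s, 37, 23), (15, x, s, 39, 24), (34, r, b, 11, 25), (34, r, b, 23, 28), (34, x, n, 11, 25), (34, x, n, 23, 28)}
(P ⨝ R) ⋈ Q (natural join on G): {(15, d, k, 25, 35, 34), (15, d, k, 36, 26, 34), (15, d, k, 37, 23, 34), (15, d, k, 39, 24, 34), (15, d, n, 25, 35, 34), (15, d, n, 36, 26, 34), (15, d, n, 37, 23, 34), (15, d, n, 39, 24, 34), (15, m, q, 25, 35, 34), (15, m, q, 36, 26, 34), (15, m, q, 37, 23, 34), (15, m, q, 39, 24, 34), (15, x, s, 25, 35, 34), (15, x, s, 36, 26, 34), (15, x, s, 37, 23, 34), (15, x, s, 39, 24, 34), (34, r, b, 11, 25, 27), (34, r, b, 11, 25, 32), (34, r, b, 11, 25, 4), (34, r, b, 23, 28, 27), (34, r, b, 23, 28, 32), (34, r, b, 23, 28, 4), (34, x, n, 11, 25, 27), (34, x, n, 11, 25, 32), (34, x, n, 11, 25, 4), (34, x, n, 23, 28, 27), (34, x, n, 23, 28, 32), (34, x, n, 23, 28, 4)}
σ[C != 11]: keep tuples satisfying C != 11 → {(15, d, k, 25, 35, 34), (15, d, k, 36, 26, 34), (15, d, k, 37, 23, 34), (15, d, k, 39, 24, 34), (15, d, n, 25, 35, 34), (15, d, n, 36, 26, 34), (15, d, n, 37, 23, 34), (15, d, n, 39, 24, 34), (15, m, q, 25, 35, 34), (15, m, q, 36, 26, 34), (15, m, q, 37, 23, 34), (15, m, q, 39, 24, 34), (15, x, s, 25, 35, 34), (15, x, s, 36, 26, 34), (15, x, s, 37, 23, 34), (15, x, s, 39, 24, 34), (34, r, b, 23, 28, 27), (34, r, b, 23, 28, 32), (34, r, b, 23, 28, 4), (34, x, n, 23, 28, 27), (34, x, n, 23, 28, 32), (34, x, n, 23, 28, 4)}
π[C, D]: project onto (C, D) (15 duplicate(s) eliminated) → {(23, 27), (23, 32), (23, 4), (25, 34), (36, 34), (37, 34), (39, 34)}

{(23, 27), (23, 32), (23, 4), (25, 34), (36, 34), (37, 34), (39, 34)}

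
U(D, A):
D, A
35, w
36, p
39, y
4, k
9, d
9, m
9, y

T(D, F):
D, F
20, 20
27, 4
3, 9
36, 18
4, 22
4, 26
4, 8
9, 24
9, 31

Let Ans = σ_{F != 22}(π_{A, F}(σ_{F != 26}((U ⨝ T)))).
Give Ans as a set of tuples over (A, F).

{(d, 24), (d, 31), (k, 8), (m, 24), (m, 31), (p, 18), (y, 24), (y, 31)}

Joining U and T on D yields {(36, p, 18), (4, k, 22), (4, k, 26), (4, k, 8), (9, d, 24), (9, d, 31), (9, m, 24), (9, m, 31), (9, y, 24), (9, y, 31)}.
Apply σ_{F != 26}; surviving tuples: {(36, p, 18), (4, k, 22), (4, k, 8), (9, d, 24), (9, d, 31), (9, m, 24), (9, m, 31), (9, y, 24), (9, y, 31)}
Projecting to A, F: {(d, 24), (d, 31), (k, 22), (k, 8), (m, 24), (m, 31), (p, 18), (y, 24), (y, 31)}
Apply σ_{F != 22}; surviving tuples: {(d, 24), (d, 31), (k, 8), (m, 24), (m, 31), (p, 18), (y, 24), (y, 31)}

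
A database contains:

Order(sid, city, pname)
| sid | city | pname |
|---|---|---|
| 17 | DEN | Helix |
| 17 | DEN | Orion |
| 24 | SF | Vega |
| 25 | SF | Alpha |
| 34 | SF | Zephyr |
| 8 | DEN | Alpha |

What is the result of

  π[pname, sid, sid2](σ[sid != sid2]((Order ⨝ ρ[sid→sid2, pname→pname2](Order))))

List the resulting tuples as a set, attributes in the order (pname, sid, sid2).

{(Alpha, 25, 24), (Alpha, 25, 34), (Alpha, 8, 17), (Helix, 17, 8), (Orion, 17, 8), (Vega, 24, 25), (Vega, 24, 34), (Zephyr, 34, 24), (Zephyr, 34, 25)}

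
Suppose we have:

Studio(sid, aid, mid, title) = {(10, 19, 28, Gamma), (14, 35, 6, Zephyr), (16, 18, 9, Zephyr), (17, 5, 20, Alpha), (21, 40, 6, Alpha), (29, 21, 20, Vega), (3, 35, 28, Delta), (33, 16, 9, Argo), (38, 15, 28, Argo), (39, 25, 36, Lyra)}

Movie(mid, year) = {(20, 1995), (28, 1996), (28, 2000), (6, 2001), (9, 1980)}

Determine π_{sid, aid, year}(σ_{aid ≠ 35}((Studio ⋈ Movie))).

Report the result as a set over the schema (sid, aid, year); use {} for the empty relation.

Joining Studio and Movie on mid yields {(10, 19, 28, Gamma, 1996), (10, 19, 28, Gamma, 2000), (14, 35, 6, Zephyr, 2001), (16, 18, 9, Zephyr, 1980), (17, 5, 20, Alpha, 1995), (21, 40, 6, Alpha, 2001), (29, 21, 20, Vega, 1995), (3, 35, 28, Delta, 1996), (3, 35, 28, Delta, 2000), (33, 16, 9, Argo, 1980), (38, 15, 28, Argo, 1996), (38, 15, 28, Argo, 2000)}.
Selection aid ≠ 35: {(10, 19, 28, Gamma, 1996), (10, 19, 28, Gamma, 2000), (16, 18, 9, Zephyr, 1980), (17, 5, 20, Alpha, 1995), (21, 40, 6, Alpha, 2001), (29, 21, 20, Vega, 1995), (33, 16, 9, Argo, 1980), (38, 15, 28, Argo, 1996), (38, 15, 28, Argo, 2000)}
Projecting to sid, aid, year: {(10, 19, 1996), (10, 19, 2000), (16, 18, 1980), (17, 5, 1995), (21, 40, 2001), (29, 21, 1995), (33, 16, 1980), (38, 15, 1996), (38, 15, 2000)}

{(10, 19, 1996), (10, 19, 2000), (16, 18, 1980), (17, 5, 1995), (21, 40, 2001), (29, 21, 1995), (33, 16, 1980), (38, 15, 1996), (38, 15, 2000)}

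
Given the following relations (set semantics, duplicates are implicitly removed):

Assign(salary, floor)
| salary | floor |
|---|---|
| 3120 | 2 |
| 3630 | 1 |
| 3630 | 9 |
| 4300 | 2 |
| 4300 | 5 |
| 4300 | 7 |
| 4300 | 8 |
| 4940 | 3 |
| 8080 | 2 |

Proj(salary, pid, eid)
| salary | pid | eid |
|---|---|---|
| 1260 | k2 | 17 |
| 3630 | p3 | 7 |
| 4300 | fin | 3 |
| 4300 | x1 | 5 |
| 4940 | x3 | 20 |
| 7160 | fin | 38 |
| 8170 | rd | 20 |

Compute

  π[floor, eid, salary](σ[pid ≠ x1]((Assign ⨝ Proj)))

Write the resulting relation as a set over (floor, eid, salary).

{(1, 7, 3630), (2, 3, 4300), (3, 20, 4940), (5, 3, 4300), (7, 3, 4300), (8, 3, 4300), (9, 7, 3630)}

Assign ⋈ Proj (natural join on salary): {(3630, 1, p3, 7), (3630, 9, p3, 7), (4300, 2, fin, 3), (4300, 2, x1, 5), (4300, 5, fin, 3), (4300, 5, x1, 5), (4300, 7, fin, 3), (4300, 7, x1, 5), (4300, 8, fin, 3), (4300, 8, x1, 5), (4940, 3, x3, 20)}
Selection pid ≠ x1: {(3630, 1, p3, 7), (3630, 9, p3, 7), (4300, 2, fin, 3), (4300, 5, fin, 3), (4300, 7, fin, 3), (4300, 8, fin, 3), (4940, 3, x3, 20)}
π[floor, eid, salary]: project onto (floor, eid, salary) → {(1, 7, 3630), (2, 3, 4300), (3, 20, 4940), (5, 3, 4300), (7, 3, 4300), (8, 3, 4300), (9, 7, 3630)}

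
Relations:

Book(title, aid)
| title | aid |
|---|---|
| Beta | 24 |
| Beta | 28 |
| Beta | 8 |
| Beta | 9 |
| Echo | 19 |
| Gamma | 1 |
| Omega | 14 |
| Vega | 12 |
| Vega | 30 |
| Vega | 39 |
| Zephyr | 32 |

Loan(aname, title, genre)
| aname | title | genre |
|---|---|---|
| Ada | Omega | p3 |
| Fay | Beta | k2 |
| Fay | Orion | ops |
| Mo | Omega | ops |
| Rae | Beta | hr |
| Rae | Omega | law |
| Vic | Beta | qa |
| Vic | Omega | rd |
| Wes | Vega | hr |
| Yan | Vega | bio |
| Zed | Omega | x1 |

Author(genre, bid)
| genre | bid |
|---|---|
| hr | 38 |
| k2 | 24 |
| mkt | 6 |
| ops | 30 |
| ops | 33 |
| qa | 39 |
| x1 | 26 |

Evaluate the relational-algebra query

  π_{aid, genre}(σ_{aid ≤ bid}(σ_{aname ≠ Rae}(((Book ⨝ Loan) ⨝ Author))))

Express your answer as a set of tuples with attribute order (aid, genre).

{(12, hr), (14, ops), (14, x1), (24, k2), (24, qa), (28, qa), (30, hr), (8, k2), (8, qa), (9, k2), (9, qa)}

Book ⋈ Loan (natural join on title): {(Beta, 24, Fay, k2), (Beta, 24, Rae, hr), (Beta, 24, Vic, qa), (Beta, 28, Fay, k2), (Beta, 28, Rae, hr), (Beta, 28, Vic, qa), (Beta, 8, Fay, k2), (Beta, 8, Rae, hr), (Beta, 8, Vic, qa), (Beta, 9, Fay, k2), (Beta, 9, Rae, hr), (Beta, 9, Vic, qa), (Omega, 14, Ada, p3), (Omega, 14, Mo, ops), (Omega, 14, Rae, law), (Omega, 14, Vic, rd), (Omega, 14, Zed, x1), (Vega, 12, Wes, hr), (Vega, 12, Yan, bio), (Vega, 30, Wes, hr), (Vega, 30, Yan, bio), (Vega, 39, Wes, hr), (Vega, 39, Yan, bio)}
(Book ⨝ Loan) ⋈ Author (natural join on genre): {(Beta, 24, Fay, k2, 24), (Beta, 24, Rae, hr, 38), (Beta, 24, Vic, qa, 39), (Beta, 28, Fay, k2, 24), (Beta, 28, Rae, hr, 38), (Beta, 28, Vic, qa, 39), (Beta, 8, Fay, k2, 24), (Beta, 8, Rae, hr, 38), (Beta, 8, Vic, qa, 39), (Beta, 9, Fay, k2, 24), (Beta, 9, Rae, hr, 38), (Beta, 9, Vic, qa, 39), (Omega, 14, Mo, ops, 30), (Omega, 14, Mo, ops, 33), (Omega, 14, Zed, x1, 26), (Vega, 12, Wes, hr, 38), (Vega, 30, Wes, hr, 38), (Vega, 39, Wes, hr, 38)}
Filtering on aname ≠ Rae leaves {(Beta, 24, Fay, k2, 24), (Beta, 24, Vic, qa, 39), (Beta, 28, Fay, k2, 24), (Beta, 28, Vic, qa, 39), (Beta, 8, Fay, k2, 24), (Beta, 8, Vic, qa, 39), (Beta, 9, Fay, k2, 24), (Beta, 9, Vic, qa, 39), (Omega, 14, Mo, ops, 30), (Omega, 14, Mo, ops, 33), (Omega, 14, Zed, x1, 26), (Vega, 12, Wes, hr, 38), (Vega, 30, Wes, hr, 38), (Vega, 39, Wes, hr, 38)}.
Filtering on aid ≤ bid leaves {(Beta, 24, Fay, k2, 24), (Beta, 24, Vic, qa, 39), (Beta, 28, Vic, qa, 39), (Beta, 8, Fay, k2, 24), (Beta, 8, Vic, qa, 39), (Beta, 9, Fay, k2, 24), (Beta, 9, Vic, qa, 39), (Omega, 14, Mo, ops, 30), (Omega, 14, Mo, ops, 33), (Omega, 14, Zed, x1, 26), (Vega, 12, Wes, hr, 38), (Vega, 30, Wes, hr, 38)}.
π[aid, genre]: project onto (aid, genre) (1 duplicate(s) eliminated) → {(12, hr), (14, ops), (14, x1), (24, k2), (24, qa), (28, qa), (30, hr), (8, k2), (8, qa), (9, k2), (9, qa)}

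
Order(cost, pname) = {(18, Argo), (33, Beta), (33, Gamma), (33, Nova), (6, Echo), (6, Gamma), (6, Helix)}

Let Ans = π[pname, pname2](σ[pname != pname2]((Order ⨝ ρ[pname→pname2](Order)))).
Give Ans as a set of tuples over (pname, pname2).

ρ[pname→pname2]: schema becomes (cost, pname2); tuples unchanged.
Natural join on cost: {(18, Argo, Argo), (33, Beta, Beta), (33, Beta, Gamma), (33, Beta, Nova), (33, Gamma, Beta), (33, Gamma, Gamma), (33, Gamma, Nova), (33, Nova, Beta), (33, Nova, Gamma), (33, Nova, Nova), (6, Echo, Echo), (6, Echo, Gamma), (6, Echo, Helix), (6, Gamma, Echo), (6, Gamma, Gamma), (6, Gamma, Helix), (6, Helix, Echo), (6, Helix, Gamma), (6, Helix, Helix)}
Selection pname != pname2: {(33, Beta, Gamma), (33, Beta, Nova), (33, Gamma, Beta), (33, Gamma, Nova), (33, Nova, Beta), (33, Nova, Gamma), (6, Echo, Gamma), (6, Echo, Helix), (6, Gamma, Echo), (6, Gamma, Helix), (6, Helix, Echo), (6, Helix, Gamma)}
π[pname, pname2]: project onto (pname, pname2) → {(Beta, Gamma), (Beta, Nova), (Echo, Gamma), (Echo, Helix), (Gamma, Beta), (Gamma, Echo), (Gamma, Helix), (Gamma, Nova), (Helix, Echo), (Helix, Gamma), (Nova, Beta), (Nova, Gamma)}

{(Beta, Gamma), (Beta, Nova), (Echo, Gamma), (Echo, Helix), (Gamma, Beta), (Gamma, Echo), (Gamma, Helix), (Gamma, Nova), (Helix, Echo), (Helix, Gamma), (Nova, Beta), (Nova, Gamma)}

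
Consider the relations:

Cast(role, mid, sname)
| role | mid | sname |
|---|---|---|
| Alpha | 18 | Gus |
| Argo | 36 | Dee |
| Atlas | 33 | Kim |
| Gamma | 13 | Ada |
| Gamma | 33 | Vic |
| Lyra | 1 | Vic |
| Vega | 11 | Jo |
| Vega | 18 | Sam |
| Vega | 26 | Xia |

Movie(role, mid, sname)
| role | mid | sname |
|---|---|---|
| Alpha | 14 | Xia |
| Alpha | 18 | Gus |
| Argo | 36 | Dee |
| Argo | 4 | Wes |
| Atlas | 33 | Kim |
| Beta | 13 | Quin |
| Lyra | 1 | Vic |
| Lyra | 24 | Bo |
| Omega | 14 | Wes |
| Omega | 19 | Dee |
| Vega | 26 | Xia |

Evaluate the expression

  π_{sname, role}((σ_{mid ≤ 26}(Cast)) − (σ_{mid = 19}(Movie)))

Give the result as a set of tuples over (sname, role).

{(Ada, Gamma), (Gus, Alpha), (Jo, Vega), (Sam, Vega), (Vic, Lyra), (Xia, Vega)}

Apply σ_{mid ≤ 26}; surviving tuples: {(Alpha, 18, Gus), (Gamma, 13, Ada), (Lyra, 1, Vic), (Vega, 11, Jo), (Vega, 18, Sam), (Vega, 26, Xia)}
Apply σ_{mid = 19}; surviving tuples: {(Omega, 19, Dee)}
Taking the difference: {(Alpha, 18, Gus), (Gamma, 13, Ada), (Lyra, 1, Vic), (Vega, 11, Jo), (Vega, 18, Sam), (Vega, 26, Xia)}
Keep only column(s) sname, role: {(Ada, Gamma), (Gus, Alpha), (Jo, Vega), (Sam, Vega), (Vic, Lyra), (Xia, Vega)}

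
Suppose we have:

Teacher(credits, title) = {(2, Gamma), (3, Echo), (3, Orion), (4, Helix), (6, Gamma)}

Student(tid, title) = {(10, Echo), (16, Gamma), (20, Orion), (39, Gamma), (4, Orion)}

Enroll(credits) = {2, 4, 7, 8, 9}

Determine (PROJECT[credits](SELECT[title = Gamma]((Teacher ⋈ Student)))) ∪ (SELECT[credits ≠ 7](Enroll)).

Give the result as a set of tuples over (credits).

{2, 4, 6, 8, 9}

Teacher ⋈ Student (natural join on title): {(2, Gamma, 16), (2, Gamma, 39), (3, Echo, 10), (3, Orion, 20), (3, Orion, 4), (6, Gamma, 16), (6, Gamma, 39)}
Selection title = Gamma: {(2, Gamma, 16), (2, Gamma, 39), (6, Gamma, 16), (6, Gamma, 39)}
Projecting to credits (2 duplicate(s) eliminated): {2, 6}
Selection credits ≠ 7: {2, 4, 8, 9}
Taking the union: {2, 4, 6, 8, 9}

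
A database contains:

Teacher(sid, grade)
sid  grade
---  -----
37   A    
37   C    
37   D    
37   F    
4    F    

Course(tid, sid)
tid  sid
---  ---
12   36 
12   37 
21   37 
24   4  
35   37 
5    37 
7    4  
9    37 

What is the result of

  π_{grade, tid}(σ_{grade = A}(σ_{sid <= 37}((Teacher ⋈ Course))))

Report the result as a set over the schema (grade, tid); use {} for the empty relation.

{(A, 12), (A, 21), (A, 35), (A, 5), (A, 9)}

Joining Teacher and Course on sid yields {(37, A, 12), (37, A, 21), (37, A, 35), (37, A, 5), (37, A, 9), (37, C, 12), (37, C, 21), (37, C, 35), (37, C, 5), (37, C, 9), (37, D, 12), (37, D, 21), (37, D, 35), (37, D, 5), (37, D, 9), (37, F, 12), (37, F, 21), (37, F, 35), (37, F, 5), (37, F, 9), (4, F, 24), (4, F, 7)}.
σ[sid <= 37]: keep tuples satisfying sid <= 37 → {(37, A, 12), (37, A, 21), (37, A, 35), (37, A, 5), (37, A, 9), (37, C, 12), (37, C, 21), (37, C, 35), (37, C, 5), (37, C, 9), (37, D, 12), (37, D, 21), (37, D, 35), (37, D, 5), (37, D, 9), (37, F, 12), (37, F, 21), (37, F, 35), (37, F, 5), (37, F, 9), (4, F, 24), (4, F, 7)}
σ[grade = A]: keep tuples satisfying grade = A → {(37, A, 12), (37, A, 21), (37, A, 35), (37, A, 5), (37, A, 9)}
Projecting to grade, tid: {(A, 12), (A, 21), (A, 35), (A, 5), (A, 9)}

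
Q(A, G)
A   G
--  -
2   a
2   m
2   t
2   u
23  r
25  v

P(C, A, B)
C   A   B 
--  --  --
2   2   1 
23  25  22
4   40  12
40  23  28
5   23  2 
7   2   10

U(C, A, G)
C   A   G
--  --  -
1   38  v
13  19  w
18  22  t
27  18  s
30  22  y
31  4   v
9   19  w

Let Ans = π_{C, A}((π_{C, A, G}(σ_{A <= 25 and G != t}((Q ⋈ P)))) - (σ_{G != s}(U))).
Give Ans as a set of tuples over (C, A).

Joining Q and P on A yields {(2, a, 2, 1), (2, a, 7, 10), (2, m, 2, 1), (2, m, 7, 10), (2, t, 2, 1), (2, t, 7, 10), (2, u, 2, 1), (2, u, 7, 10), (23, r, 40, 28), (23, r, 5, 2), (25, v, 23, 22)}.
σ[A <= 25 and G != t]: keep tuples satisfying A <= 25 and G != t → {(2, a, 2, 1), (2, a, 7, 10), (2, m, 2, 1), (2, m, 7, 10), (2, u, 2, 1), (2, u, 7, 10), (23, r, 40, 28), (23, r, 5, 2), (25, v, 23, 22)}
π_{C, A, G} gives {(2, 2, a), (2, 2, m), (2, 2, u), (23, 25, v), (40, 23, r), (5, 23, r), (7, 2, a), (7, 2, m), (7, 2, u)}.
σ[G != s]: keep tuples satisfying G != s → {(1, 38, v), (13, 19, w), (18, 22, t), (30, 22, y), (31, 4, v), (9, 19, w)}
Set difference of the two operands is {(2, 2, a), (2, 2, m), (2, 2, u), (23, 25, v), (40, 23, r), (5, 23, r), (7, 2, a), (7, 2, m), (7, 2, u)}.
π_{C, A} gives {(2, 2), (23, 25), (40, 23), (5, 23), (7, 2)} (4 duplicate(s) eliminated).

{(2, 2), (23, 25), (40, 23), (5, 23), (7, 2)}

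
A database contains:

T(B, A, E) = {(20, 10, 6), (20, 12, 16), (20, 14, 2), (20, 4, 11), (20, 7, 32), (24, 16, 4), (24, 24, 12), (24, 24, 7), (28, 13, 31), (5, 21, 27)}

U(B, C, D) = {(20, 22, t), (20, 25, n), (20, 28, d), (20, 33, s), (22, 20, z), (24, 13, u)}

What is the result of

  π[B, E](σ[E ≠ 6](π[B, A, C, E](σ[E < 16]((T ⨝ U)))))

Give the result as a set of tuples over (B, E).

{(20, 11), (20, 2), (24, 12), (24, 4), (24, 7)}

Joining T and U on B yields {(20, 10, 6, 22, t), (20, 10, 6, 25, n), (20, 10, 6, 28, d), (20, 10, 6, 33, s), (20, 12, 16, 22, t), (20, 12, 16, 25, n), (20, 12, 16, 28, d), (20, 12, 16, 33, s), (20, 14, 2, 22, t), (20, 14, 2, 25, n), (20, 14, 2, 28, d), (20, 14, 2, 33, s), (20, 4, 11, 22, t), (20, 4, 11, 25, n), (20, 4, 11, 28, d), (20, 4, 11, 33, s), (20, 7, 32, 22, t), (20, 7, 32, 25, n), (20, 7, 32, 28, d), (20, 7, 32, 33, s), (24, 16, 4, 13, u), (24, 24, 12, 13, u), (24, 24, 7, 13, u)}.
Filtering on E < 16 leaves {(20, 10, 6, 22, t), (20, 10, 6, 25, n), (20, 10, 6, 28, d), (20, 10, 6, 33, s), (20, 14, 2, 22, t), (20, 14, 2, 25, n), (20, 14, 2, 28, d), (20, 14, 2, 33, s), (20, 4, 11, 22, t), (20, 4, 11, 25, n), (20, 4, 11, 28, d), (20, 4, 11, 33, s), (24, 16, 4, 13, u), (24, 24, 12, 13, u), (24, 24, 7, 13, u)}.
π[B, A, C, E]: project onto (B, A, C, E) → {(20, 10, 22, 6), (20, 10, 25, 6), (20, 10, 28, 6), (20, 10, 33, 6), (20, 14, 22, 2), (20, 14, 25, 2), (20, 14, 28, 2), (20, 14, 33, 2), (20, 4, 22, 11), (20, 4, 25, 11), (20, 4, 28, 11), (20, 4, 33, 11), (24, 16, 13, 4), (24, 24, 13, 12), (24, 24, 13, 7)}
Filtering on E ≠ 6 leaves {(20, 14, 22, 2), (20, 14, 25, 2), (20, 14, 28, 2), (20, 14, 33, 2), (20, 4, 22, 11), (20, 4, 25, 11), (20, 4, 28, 11), (20, 4, 33, 11), (24, 16, 13, 4), (24, 24, 13, 12), (24, 24, 13, 7)}.
π[B, E]: project onto (B, E) (6 duplicate(s) eliminated) → {(20, 11), (20, 2), (24, 12), (24, 4), (24, 7)}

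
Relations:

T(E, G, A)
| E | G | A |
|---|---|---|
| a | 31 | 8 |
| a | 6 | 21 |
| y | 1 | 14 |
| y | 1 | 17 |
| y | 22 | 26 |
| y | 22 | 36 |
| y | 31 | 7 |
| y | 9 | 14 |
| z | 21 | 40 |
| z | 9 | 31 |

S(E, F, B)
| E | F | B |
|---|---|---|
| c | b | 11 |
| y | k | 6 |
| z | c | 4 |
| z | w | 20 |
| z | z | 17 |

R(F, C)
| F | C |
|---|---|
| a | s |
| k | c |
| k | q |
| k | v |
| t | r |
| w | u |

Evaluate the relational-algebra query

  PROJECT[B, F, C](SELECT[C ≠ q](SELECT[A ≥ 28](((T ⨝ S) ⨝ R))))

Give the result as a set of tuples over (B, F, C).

T ⋈ S (natural join on E): {(y, 1, 14, k, 6), (y, 1, 17, k, 6), (y, 22, 26, k, 6), (y, 22, 36, k, 6), (y, 31, 7, k, 6), (y, 9, 14, k, 6), (z, 21, 40, c, 4), (z, 21, 40, w, 20), (z, 21, 40, z, 17), (z, 9, 31, c, 4), (z, 9, 31, w, 20), (z, 9, 31, z, 17)}
(T ⨝ S) ⋈ R (natural join on F): {(y, 1, 14, k, 6, c), (y, 1, 14, k, 6, q), (y, 1, 14, k, 6, v), (y, 1, 17, k, 6, c), (y, 1, 17, k, 6, q), (y, 1, 17, k, 6, v), (y, 22, 26, k, 6, c), (y, 22, 26, k, 6, q), (y, 22, 26, k, 6, v), (y, 22, 36, k, 6, c), (y, 22, 36, k, 6, q), (y, 22, 36, k, 6, v), (y, 31, 7, k, 6, c), (y, 31, 7, k, 6, q), (y, 31, 7, k, 6, v), (y, 9, 14, k, 6, c), (y, 9, 14, k, 6, q), (y, 9, 14, k, 6, v), (z, 21, 40, w, 20, u), (z, 9, 31, w, 20, u)}
Selection A ≥ 28: {(y, 22, 36, k, 6, c), (y, 22, 36, k, 6, q), (y, 22, 36, k, 6, v), (z, 21, 40, w, 20, u), (z, 9, 31, w, 20, u)}
Selection C ≠ q: {(y, 22, 36, k, 6, c), (y, 22, 36, k, 6, v), (z, 21, 40, w, 20, u), (z, 9, 31, w, 20, u)}
π[B, F, C]: project onto (B, F, C) (1 duplicate(s) eliminated) → {(20, w, u), (6, k, c), (6, k, v)}

{(20, w, u), (6, k, c), (6, k, v)}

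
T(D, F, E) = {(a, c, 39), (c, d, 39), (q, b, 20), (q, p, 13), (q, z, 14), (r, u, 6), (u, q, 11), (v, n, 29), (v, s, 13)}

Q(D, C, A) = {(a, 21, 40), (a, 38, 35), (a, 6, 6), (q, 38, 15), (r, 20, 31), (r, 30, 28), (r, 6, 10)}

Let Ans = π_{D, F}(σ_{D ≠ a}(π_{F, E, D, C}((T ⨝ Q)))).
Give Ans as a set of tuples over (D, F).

T ⋈ Q (natural join on D): {(a, c, 39, 21, 40), (a, c, 39, 38, 35), (a, c, 39, 6, 6), (q, b, 20, 38, 15), (q, p, 13, 38, 15), (q, z, 14, 38, 15), (r, u, 6, 20, 31), (r, u, 6, 30, 28), (r, u, 6, 6, 10)}
π[F, E, D, C]: project onto (F, E, D, C) → {(b, 20, q, 38), (c, 39, a, 21), (c, 39, a, 38), (c, 39, a, 6), (p, 13, q, 38), (u, 6, r, 20), (u, 6, r, 30), (u, 6, r, 6), (z, 14, q, 38)}
Apply σ_{D ≠ a}; surviving tuples: {(b, 20, q, 38), (p, 13, q, 38), (u, 6, r, 20), (u, 6, r, 30), (u, 6, r, 6), (z, 14, q, 38)}
π[D, F]: project onto (D, F) (2 duplicate(s) eliminated) → {(q, b), (q, p), (q, z), (r, u)}

{(q, b), (q, p), (q, z), (r, u)}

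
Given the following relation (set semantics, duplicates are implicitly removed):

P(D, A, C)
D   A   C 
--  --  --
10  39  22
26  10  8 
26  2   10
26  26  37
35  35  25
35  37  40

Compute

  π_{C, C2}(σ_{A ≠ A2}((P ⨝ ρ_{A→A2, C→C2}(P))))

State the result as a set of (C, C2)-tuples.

{(10, 37), (10, 8), (25, 40), (37, 10), (37, 8), (40, 25), (8, 10), (8, 37)}

ρ[A→A2, C→C2]: schema becomes (D, A2, C2); tuples unchanged.
P ⋈ ρ_{A→A2, C→C2}(P) (natural join on D): {(10, 39, 22, 39, 22), (26, 10, 8, 10, 8), (26, 10, 8, 2, 10), (26, 10, 8, 26, 37), (26, 2, 10, 10, 8), (26, 2, 10, 2, 10), (26, 2, 10, 26, 37), (26, 26, 37, 10, 8), (26, 26, 37, 2, 10), (26, 26, 37, 26, 37), (35, 35, 25, 35, 25), (35, 35, 25, 37, 40), (35, 37, 40, 35, 25), (35, 37, 40, 37, 40)}
σ[A ≠ A2]: keep tuples satisfying A ≠ A2 → {(26, 10, 8, 2, 10), (26, 10, 8, 26, 37), (26, 2, 10, 10, 8), (26, 2, 10, 26, 37), (26, 26, 37, 10, 8), (26, 26, 37, 2, 10), (35, 35, 25, 37, 40), (35, 37, 40, 35, 25)}
π_{C, C2} gives {(10, 37), (10, 8), (25, 40), (37, 10), (37, 8), (40, 25), (8, 10), (8, 37)}.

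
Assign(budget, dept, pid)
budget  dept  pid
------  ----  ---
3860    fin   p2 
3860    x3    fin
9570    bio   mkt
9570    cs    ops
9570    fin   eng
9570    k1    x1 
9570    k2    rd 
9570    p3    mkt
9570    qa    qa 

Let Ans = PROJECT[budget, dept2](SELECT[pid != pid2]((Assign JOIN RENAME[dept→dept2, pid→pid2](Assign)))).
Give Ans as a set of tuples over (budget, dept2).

{(3860, fin), (3860, x3), (9570, bio), (9570, cs), (9570, fin), (9570, k1), (9570, k2), (9570, p3), (9570, qa)}

ρ[dept→dept2, pid→pid2]: schema becomes (budget, dept2, pid2); tuples unchanged.
Natural join on budget: {(3860, fin, p2, fin, p2), (3860, fin, p2, x3, fin), (3860, x3, fin, fin, p2), (3860, x3, fin, x3, fin), (9570, bio, mkt, bio, mkt), (9570, bio, mkt, cs, ops), (9570, bio, mkt, fin, eng), (9570, bio, mkt, k1, x1), (9570, bio, mkt, k2, rd), (9570, bio, mkt, p3, mkt), (9570, bio, mkt, qa, qa), (9570, cs, ops, bio, mkt), (9570, cs, ops, cs, ops), (9570, cs, ops, fin, eng), (9570, cs, ops, k1, x1), (9570, cs, ops, k2, rd), (9570, cs, ops, p3, mkt), (9570, cs, ops, qa, qa), (9570, fin, eng, bio, mkt), (9570, fin, eng, cs, ops), (9570, fin, eng, fin, eng), (9570, fin, eng, k1, x1), (9570, fin, eng, k2, rd), (9570, fin, eng, p3, mkt), (9570, fin, eng, qa, qa), (9570, k1, x1, bio, mkt), (9570, k1, x1, cs, ops), (9570, k1, x1, fin, eng), (9570, k1, x1, k1, x1), (9570, k1, x1, k2, rd), (9570, k1, x1, p3, mkt), (9570, k1, x1, qa, qa), (9570, k2, rd, bio, mkt), (9570, k2, rd, cs, ops), (9570, k2, rd, fin, eng), (9570, k2, rd, k1, x1), (9570, k2, rd, k2, rd), (9570, k2, rd, p3, mkt), (9570, k2, rd, qa, qa), (9570, p3, mkt, bio, mkt), (9570, p3, mkt, cs, ops), (9570, p3, mkt, fin, eng), (9570, p3, mkt, k1, x1), (9570, p3, mkt, k2, rd), (9570, p3, mkt, p3, mkt), (9570, p3, mkt, qa, qa), (9570, qa, qa, bio, mkt), (9570, qa, qa, cs, ops), (9570, qa, qa, fin, eng), (9570, qa, qa, k1, x1), (9570, qa, qa, k2, rd), (9570, qa, qa, p3, mkt), (9570, qa, qa, qa, qa)}
σ[pid != pid2]: keep tuples satisfying pid != pid2 → {(3860, fin, p2, x3, fin), (3860, x3, fin, fin, p2), (9570, bio, mkt, cs, ops), (9570, bio, mkt, fin, eng), (9570, bio, mkt, k1, x1), (9570, bio, mkt, k2, rd), (9570, bio, mkt, qa, qa), (9570, cs, ops, bio, mkt), (9570, cs, ops, fin, eng), (9570, cs, ops, k1, x1), (9570, cs, ops, k2, rd), (9570, cs, ops, p3, mkt), (9570, cs, ops, qa, qa), (9570, fin, eng, bio, mkt), (9570, fin, eng, cs, ops), (9570, fin, eng, k1, x1), (9570, fin, eng, k2, rd), (9570, fin, eng, p3, mkt), (9570, fin, eng, qa, qa), (9570, k1, x1, bio, mkt), (9570, k1, x1, cs, ops), (9570, k1, x1, fin, eng), (9570, k1, x1, k2, rd), (9570, k1, x1, p3, mkt), (9570, k1, x1, qa, qa), (9570, k2, rd, bio, mkt), (9570, k2, rd, cs, ops), (9570, k2, rd, fin, eng), (9570, k2, rd, k1, x1), (9570, k2, rd, p3, mkt), (9570, k2, rd, qa, qa), (9570, p3, mkt, cs, ops), (9570, p3, mkt, fin, eng), (9570, p3, mkt, k1, x1), (9570, p3, mkt, k2, rd), (9570, p3, mkt, qa, qa), (9570, qa, qa, bio, mkt), (9570, qa, qa, cs, ops), (9570, qa, qa, fin, eng), (9570, qa, qa, k1, x1), (9570, qa, qa, k2, rd), (9570, qa, qa, p3, mkt)}
Keep only column(s) budget, dept2 (33 duplicate(s) eliminated): {(3860, fin), (3860, x3), (9570, bio), (9570, cs), (9570, fin), (9570, k1), (9570, k2), (9570, p3), (9570, qa)}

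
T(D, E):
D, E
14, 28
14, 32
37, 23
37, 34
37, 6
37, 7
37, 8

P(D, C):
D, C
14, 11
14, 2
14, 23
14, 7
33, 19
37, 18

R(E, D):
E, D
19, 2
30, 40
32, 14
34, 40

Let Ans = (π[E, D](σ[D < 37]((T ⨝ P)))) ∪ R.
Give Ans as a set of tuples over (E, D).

{(19, 2), (28, 14), (30, 40), (32, 14), (34, 40)}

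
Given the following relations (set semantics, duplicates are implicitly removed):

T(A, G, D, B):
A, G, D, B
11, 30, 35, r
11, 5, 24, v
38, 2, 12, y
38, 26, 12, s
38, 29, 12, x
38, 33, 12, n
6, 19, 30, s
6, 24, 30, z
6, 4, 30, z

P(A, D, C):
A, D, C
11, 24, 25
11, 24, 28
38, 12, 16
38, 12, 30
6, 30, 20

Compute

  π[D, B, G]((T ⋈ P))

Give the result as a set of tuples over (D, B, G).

{(12, n, 33), (12, s, 26), (12, x, 29), (12, y, 2), (24, v, 5), (30, s, 19), (30, z, 24), (30, z, 4)}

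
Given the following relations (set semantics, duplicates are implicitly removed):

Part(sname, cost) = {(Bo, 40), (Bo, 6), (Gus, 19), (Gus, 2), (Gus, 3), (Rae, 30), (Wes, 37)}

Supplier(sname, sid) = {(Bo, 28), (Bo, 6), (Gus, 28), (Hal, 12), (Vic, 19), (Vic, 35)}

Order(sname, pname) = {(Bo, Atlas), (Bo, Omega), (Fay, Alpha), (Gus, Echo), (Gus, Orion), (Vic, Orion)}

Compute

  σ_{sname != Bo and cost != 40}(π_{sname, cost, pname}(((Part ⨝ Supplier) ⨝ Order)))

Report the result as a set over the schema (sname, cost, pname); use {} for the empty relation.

Natural join on sname: {(Bo, 40, 28), (Bo, 40, 6), (Bo, 6, 28), (Bo, 6, 6), (Gus, 19, 28), (Gus, 2, 28), (Gus, 3, 28)}
Natural join on sname: {(Bo, 40, 28, Atlas), (Bo, 40, 28, Omega), (Bo, 40, 6, Atlas), (Bo, 40, 6, Omega), (Bo, 6, 28, Atlas), (Bo, 6, 28, Omega), (Bo, 6, 6, Atlas), (Bo, 6, 6, Omega), (Gus, 19, 28, Echo), (Gus, 19, 28, Orion), (Gus, 2, 28, Echo), (Gus, 2, 28, Orion), (Gus, 3, 28, Echo), (Gus, 3, 28, Orion)}
Projecting to sname, cost, pname (4 duplicate(s) eliminated): {(Bo, 40, Atlas), (Bo, 40, Omega), (Bo, 6, Atlas), (Bo, 6, Omega), (Gus, 19, Echo), (Gus, 19, Orion), (Gus, 2, Echo), (Gus, 2, Orion), (Gus, 3, Echo), (Gus, 3, Orion)}
Apply σ_{sname != Bo and cost != 40}; surviving tuples: {(Gus, 19, Echo), (Gus, 19, Orion), (Gus, 2, Echo), (Gus, 2, Orion), (Gus, 3, Echo), (Gus, 3, Orion)}

{(Gus, 19, Echo), (Gus, 19, Orion), (Gus, 2, Echo), (Gus, 2, Orion), (Gus, 3, Echo), (Gus, 3, Orion)}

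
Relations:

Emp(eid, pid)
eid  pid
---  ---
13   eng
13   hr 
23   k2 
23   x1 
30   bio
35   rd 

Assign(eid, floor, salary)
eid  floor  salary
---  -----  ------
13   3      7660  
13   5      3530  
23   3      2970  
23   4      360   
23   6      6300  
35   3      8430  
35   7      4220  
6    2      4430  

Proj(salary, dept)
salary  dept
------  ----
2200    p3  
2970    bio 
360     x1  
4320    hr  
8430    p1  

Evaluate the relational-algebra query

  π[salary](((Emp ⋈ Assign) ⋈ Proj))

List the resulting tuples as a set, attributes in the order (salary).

{2970, 360, 8430}

Emp ⋈ Assign (natural join on eid): {(13, eng, 3, 7660), (13, eng, 5, 3530), (13, hr, 3, 7660), (13, hr, 5, 3530), (23, k2, 3, 2970), (23, k2, 4, 360), (23, k2, 6, 6300), (23, x1, 3, 2970), (23, x1, 4, 360), (23, x1, 6, 6300), (35, rd, 3, 8430), (35, rd, 7, 4220)}
(Emp ⋈ Assign) ⋈ Proj (natural join on salary): {(23, k2, 3, 2970, bio), (23, k2, 4, 360, x1), (23, x1, 3, 2970, bio), (23, x1, 4, 360, x1), (35, rd, 3, 8430, p1)}
Projecting to salary (2 duplicate(s) eliminated): {2970, 360, 8430}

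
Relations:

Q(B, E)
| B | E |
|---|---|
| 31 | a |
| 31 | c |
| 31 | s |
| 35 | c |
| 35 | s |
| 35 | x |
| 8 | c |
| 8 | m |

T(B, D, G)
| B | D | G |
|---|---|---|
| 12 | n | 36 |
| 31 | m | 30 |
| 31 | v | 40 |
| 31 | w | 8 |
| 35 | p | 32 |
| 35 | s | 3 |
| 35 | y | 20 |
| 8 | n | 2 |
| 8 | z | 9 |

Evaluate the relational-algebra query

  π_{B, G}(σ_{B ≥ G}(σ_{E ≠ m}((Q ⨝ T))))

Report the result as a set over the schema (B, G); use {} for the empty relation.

Natural join on B: {(31, a, m, 30), (31, a, v, 40), (31, a, w, 8), (31, c, m, 30), (31, c, v, 40), (31, c, w, 8), (31, s, m, 30), (31, s, v, 40), (31, s, w, 8), (35, c, p, 32), (35, c, s, 3), (35, c, y, 20), (35, s, p, 32), (35, s, s, 3), (35, s, y, 20), (35, x, p, 32), (35, x, s, 3), (35, x, y, 20), (8, c, n, 2), (8, c, z, 9), (8, m, n, 2), (8, m, z, 9)}
Apply σ_{E ≠ m}; surviving tuples: {(31, a, m, 30), (31, a, v, 40), (31, a, w, 8), (31, c, m, 30), (31, c, v, 40), (31, c, w, 8), (31, s, m, 30), (31, s, v, 40), (31, s, w, 8), (35, c, p, 32), (35, c, s, 3), (35, c, y, 20), (35, s, p, 32), (35, s, s, 3), (35, s, y, 20), (35, x, p, 32), (35, x, s, 3), (35, x, y, 20), (8, c, n, 2), (8, c, z, 9)}
Apply σ_{B ≥ G}; surviving tuples: {(31, a, m, 30), (31, a, w, 8), (31, c, m, 30), (31, c, w, 8), (31, s, m, 30), (31, s, w, 8), (35, c, p, 32), (35, c, s, 3), (35, c, y, 20), (35, s, p, 32), (35, s, s, 3), (35, s, y, 20), (35, x, p, 32), (35, x, s, 3), (35, x, y, 20), (8, c, n, 2)}
Keep only column(s) B, G (10 duplicate(s) eliminated): {(31, 30), (31, 8), (35, 20), (35, 3), (35, 32), (8, 2)}

{(31, 30), (31, 8), (35, 20), (35, 3), (35, 32), (8, 2)}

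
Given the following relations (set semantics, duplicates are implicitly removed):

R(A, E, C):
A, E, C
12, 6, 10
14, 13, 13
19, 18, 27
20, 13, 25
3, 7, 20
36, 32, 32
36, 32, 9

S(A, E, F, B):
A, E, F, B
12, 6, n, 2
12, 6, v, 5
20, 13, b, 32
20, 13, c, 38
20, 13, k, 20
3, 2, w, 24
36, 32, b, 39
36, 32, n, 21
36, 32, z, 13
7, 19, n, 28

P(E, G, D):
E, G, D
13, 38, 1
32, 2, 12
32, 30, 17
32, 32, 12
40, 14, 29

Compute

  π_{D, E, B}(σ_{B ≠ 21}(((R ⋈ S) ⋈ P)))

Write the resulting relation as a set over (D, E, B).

{(1, 13, 20), (1, 13, 32), (1, 13, 38), (12, 32, 13), (12, 32, 39), (17, 32, 13), (17, 32, 39)}

R ⋈ S (natural join on A, E): {(12, 6, 10, n, 2), (12, 6, 10, v, 5), (20, 13, 25, b, 32), (20, 13, 25, c, 38), (20, 13, 25, k, 20), (36, 32, 32, b, 39), (36, 32, 32, n, 21), (36, 32, 32, z, 13), (36, 32, 9, b, 39), (36, 32, 9, n, 21), (36, 32, 9, z, 13)}
(R ⋈ S) ⋈ P (natural join on E): {(20, 13, 25, b, 32, 38, 1), (20, 13, 25, c, 38, 38, 1), (20, 13, 25, k, 20, 38, 1), (36, 32, 32, b, 39, 2, 12), (36, 32, 32, b, 39, 30, 17), (36, 32, 32, b, 39, 32, 12), (36, 32, 32, n, 21, 2, 12), (36, 32, 32, n, 21, 30, 17), (36, 32, 32, n, 21, 32, 12), (36, 32, 32, z, 13, 2, 12), (36, 32, 32, z, 13, 30, 17), (36, 32, 32, z, 13, 32, 12), (36, 32, 9, b, 39, 2, 12), (36, 32, 9, b, 39, 30, 17), (36, 32, 9, b, 39, 32, 12), (36, 32, 9, n, 21, 2, 12), (36, 32, 9, n, 21, 30, 17), (36, 32, 9, n, 21, 32, 12), (36, 32, 9, z, 13, 2, 12), (36, 32, 9, z, 13, 30, 17), (36, 32, 9, z, 13, 32, 12)}
σ[B ≠ 21]: keep tuples satisfying B ≠ 21 → {(20, 13, 25, b, 32, 38, 1), (20, 13, 25, c, 38, 38, 1), (20, 13, 25, k, 20, 38, 1), (36, 32, 32, b, 39, 2, 12), (36, 32, 32, b, 39, 30, 17), (36, 32, 32, b, 39, 32, 12), (36, 32, 32, z, 13, 2, 12), (36, 32, 32, z, 13, 30, 17), (36, 32, 32, z, 13, 32, 12), (36, 32, 9, b, 39, 2, 12), (36, 32, 9, b, 39, 30, 17), (36, 32, 9, b, 39, 32, 12), (36, 32, 9, z, 13, 2, 12), (36, 32, 9, z, 13, 30, 17), (36, 32, 9, z, 13, 32, 12)}
π_{D, E, B} gives {(1, 13, 20), (1, 13, 32), (1, 13, 38), (12, 32, 13), (12, 32, 39), (17, 32, 13), (17, 32, 39)} (8 duplicate(s) eliminated).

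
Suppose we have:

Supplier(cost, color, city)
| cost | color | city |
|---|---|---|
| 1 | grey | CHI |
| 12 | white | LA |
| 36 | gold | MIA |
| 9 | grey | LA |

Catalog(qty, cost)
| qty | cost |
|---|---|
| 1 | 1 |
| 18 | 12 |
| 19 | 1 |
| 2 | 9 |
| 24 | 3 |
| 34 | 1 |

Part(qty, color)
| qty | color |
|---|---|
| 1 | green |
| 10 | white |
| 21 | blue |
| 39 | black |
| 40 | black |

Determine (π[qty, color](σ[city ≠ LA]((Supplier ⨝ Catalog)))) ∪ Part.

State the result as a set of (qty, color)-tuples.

{(1, green), (1, grey), (10, white), (19, grey), (21, blue), (34, grey), (39, black), (40, black)}

Supplier ⋈ Catalog (natural join on cost): {(1, grey, CHI, 1), (1, grey, CHI, 19), (1, grey, CHI, 34), (12, white, LA, 18), (9, grey, LA, 2)}
σ[city ≠ LA]: keep tuples satisfying city ≠ LA → {(1, grey, CHI, 1), (1, grey, CHI, 19), (1, grey, CHI, 34)}
Keep only column(s) qty, color: {(1, grey), (19, grey), (34, grey)}
Set union of the two operands is {(1, green), (1, grey), (10, white), (19, grey), (21, blue), (34, grey), (39, black), (40, black)}.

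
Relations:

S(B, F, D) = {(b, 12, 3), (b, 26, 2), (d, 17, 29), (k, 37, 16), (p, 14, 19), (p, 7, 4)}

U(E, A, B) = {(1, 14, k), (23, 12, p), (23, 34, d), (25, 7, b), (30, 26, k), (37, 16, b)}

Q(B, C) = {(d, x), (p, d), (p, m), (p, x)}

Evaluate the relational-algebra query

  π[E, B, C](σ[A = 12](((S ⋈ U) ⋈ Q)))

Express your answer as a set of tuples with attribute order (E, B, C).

{(23, p, d), (23, p, m), (23, p, x)}

S ⋈ U (natural join on B): {(b, 12, 3, 25, 7), (b, 12, 3, 37, 16), (b, 26, 2, 25, 7), (b, 26, 2, 37, 16), (d, 17, 29, 23, 34), (k, 37, 16, 1, 14), (k, 37, 16, 30, 26), (p, 14, 19, 23, 12), (p, 7, 4, 23, 12)}
(S ⋈ U) ⋈ Q (natural join on B): {(d, 17, 29, 23, 34, x), (p, 14, 19, 23, 12, d), (p, 14, 19, 23, 12, m), (p, 14, 19, 23, 12, x), (p, 7, 4, 23, 12, d), (p, 7, 4, 23, 12, m), (p, 7, 4, 23, 12, x)}
σ[A = 12]: keep tuples satisfying A = 12 → {(p, 14, 19, 23, 12, d), (p, 14, 19, 23, 12, m), (p, 14, 19, 23, 12, x), (p, 7, 4, 23, 12, d), (p, 7, 4, 23, 12, m), (p, 7, 4, 23, 12, x)}
π[E, B, C]: project onto (E, B, C) (3 duplicate(s) eliminated) → {(23, p, d), (23, p, m), (23, p, x)}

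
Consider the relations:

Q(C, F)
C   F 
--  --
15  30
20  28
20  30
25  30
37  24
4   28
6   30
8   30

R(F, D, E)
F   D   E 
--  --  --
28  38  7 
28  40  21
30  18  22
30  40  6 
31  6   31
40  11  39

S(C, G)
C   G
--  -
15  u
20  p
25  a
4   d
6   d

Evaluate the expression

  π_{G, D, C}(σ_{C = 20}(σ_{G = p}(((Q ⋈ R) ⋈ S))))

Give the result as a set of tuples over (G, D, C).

Natural join on F: {(15, 30, 18, 22), (15, 30, 40, 6), (20, 28, 38, 7), (20, 28, 40, 21), (20, 30, 18, 22), (20, 30, 40, 6), (25, 30, 18, 22), (25, 30, 40, 6), (4, 28, 38, 7), (4, 28, 40, 21), (6, 30, 18, 22), (6, 30, 40, 6), (8, 30, 18, 22), (8, 30, 40, 6)}
Natural join on C: {(15, 30, 18, 22, u), (15, 30, 40, 6, u), (20, 28, 38, 7, p), (20, 28, 40, 21, p), (20, 30, 18, 22, p), (20, 30, 40, 6, p), (25, 30, 18, 22, a), (25, 30, 40, 6, a), (4, 28, 38, 7, d), (4, 28, 40, 21, d), (6, 30, 18, 22, d), (6, 30, 40, 6, d)}
Apply σ_{G = p}; surviving tuples: {(20, 28, 38, 7, p), (20, 28, 40, 21, p), (20, 30, 18, 22, p), (20, 30, 40, 6, p)}
Apply σ_{C = 20}; surviving tuples: {(20, 28, 38, 7, p), (20, 28, 40, 21, p), (20, 30, 18, 22, p), (20, 30, 40, 6, p)}
π[G, D, C]: project onto (G, D, C) (1 duplicate(s) eliminated) → {(p, 18, 20), (p, 38, 20), (p, 40, 20)}

{(p, 18, 20), (p, 38, 20), (p, 40, 20)}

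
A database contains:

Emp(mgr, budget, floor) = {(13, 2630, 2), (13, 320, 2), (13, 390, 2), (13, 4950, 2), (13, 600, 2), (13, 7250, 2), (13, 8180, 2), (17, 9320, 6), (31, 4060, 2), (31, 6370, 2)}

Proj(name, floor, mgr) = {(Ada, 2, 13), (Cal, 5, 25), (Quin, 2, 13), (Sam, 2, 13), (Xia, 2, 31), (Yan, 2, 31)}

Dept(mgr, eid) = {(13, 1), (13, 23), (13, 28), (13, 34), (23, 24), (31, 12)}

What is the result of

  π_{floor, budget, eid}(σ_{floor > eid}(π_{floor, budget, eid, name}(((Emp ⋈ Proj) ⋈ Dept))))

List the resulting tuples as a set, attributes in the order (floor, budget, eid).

{(2, 2630, 1), (2, 320, 1), (2, 390, 1), (2, 4950, 1), (2, 600, 1), (2, 7250, 1), (2, 8180, 1)}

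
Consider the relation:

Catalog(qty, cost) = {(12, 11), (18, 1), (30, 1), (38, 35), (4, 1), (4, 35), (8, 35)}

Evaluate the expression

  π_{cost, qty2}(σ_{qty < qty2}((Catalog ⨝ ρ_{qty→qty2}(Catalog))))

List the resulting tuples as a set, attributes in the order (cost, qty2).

{(1, 18), (1, 30), (35, 38), (35, 8)}

ρ[qty→qty2]: schema becomes (qty2, cost); tuples unchanged.
Natural join on cost: {(12, 11, 12), (18, 1, 18), (18, 1, 30), (18, 1, 4), (30, 1, 18), (30, 1, 30), (30, 1, 4), (38, 35, 38), (38, 35, 4), (38, 35, 8), (4, 1, 18), (4, 1, 30), (4, 1, 4), (4, 35, 38), (4, 35, 4), (4, 35, 8), (8, 35, 38), (8, 35, 4), (8, 35, 8)}
Selection qty < qty2: {(18, 1, 30), (4, 1, 18), (4, 1, 30), (4, 35, 38), (4, 35, 8), (8, 35, 38)}
π_{cost, qty2} gives {(1, 18), (1, 30), (35, 38), (35, 8)} (2 duplicate(s) eliminated).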